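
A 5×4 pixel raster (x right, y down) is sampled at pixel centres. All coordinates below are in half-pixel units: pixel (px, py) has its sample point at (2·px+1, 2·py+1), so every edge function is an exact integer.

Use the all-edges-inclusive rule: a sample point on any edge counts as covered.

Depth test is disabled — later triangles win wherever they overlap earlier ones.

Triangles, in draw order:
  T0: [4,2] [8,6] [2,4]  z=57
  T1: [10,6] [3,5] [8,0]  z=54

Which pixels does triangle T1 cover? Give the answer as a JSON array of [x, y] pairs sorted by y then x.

T0:
  2·area = 16
  edge (4, 2)→(8, 6): d=(4,4) inclusive
  edge (8, 6)→(2, 4): d=(-6,-2) inclusive
  edge (2, 4)→(4, 2): d=(2,-2) inclusive
    (1,0)@(3, 1): e=[0,20,-4] → ·  [on edge]
    (2,0)@(5, 1): e=[-8,24,0] → ·  [on edge]
    (1,1)@(3, 3): e=[8,8,0] → #  [on edge]
    (2,1)@(5, 3): e=[0,12,4] → #  [on edge]
    (3,1)@(7, 3): e=[-8,16,8] → ·
    (0,2)@(1, 5): e=[24,-8,0] → ·  [on edge]
    (1,2)@(3, 5): e=[16,-4,4] → ·
    (2,2)@(5, 5): e=[8,0,8] → #  [on edge]
    (3,2)@(7, 5): e=[0,4,12] → #  [on edge]
    (4,2)@(9, 5): e=[-8,8,16] → ·
    (2,3)@(5, 7): e=[16,-12,12] → ·
    (3,3)@(7, 7): e=[8,-8,16] → ·
    (4,3)@(9, 7): e=[0,-4,20] → ·  [on edge]
  covered (4 px):
    · · · · ·
    · # # · ·
    · · # # ·
    · · · · ·
T1:
  2·area = 40
  edge (10, 6)→(3, 5): d=(-7,-1) inclusive
  edge (3, 5)→(8, 0): d=(5,-5) inclusive
  edge (8, 0)→(10, 6): d=(2,6) inclusive
    (3,0)@(7, 1): e=[32,0,8] → #  [on edge]
    (4,0)@(9, 1): e=[34,10,-4] → ·
    (2,1)@(5, 3): e=[16,0,24] → #  [on edge]
    (4,1)@(9, 3): e=[20,20,0] → #  [on edge]
    (1,2)@(3, 5): e=[0,0,40] → #  [on edge]
    (0,3)@(1, 7): e=[-16,0,56] → ·  [on edge]
    (1,3)@(3, 7): e=[-14,10,44] → ·
    (2,3)@(5, 7): e=[-12,20,32] → ·
    (3,3)@(7, 7): e=[-10,30,20] → ·
    (4,3)@(9, 7): e=[-8,40,8] → ·
  covered (8 px):
    · · · # ·
    · · # # #
    · # # # #
    · · · · ·

Final: [[3,0],[2,1],[3,1],[4,1],[1,2],[2,2],[3,2],[4,2]]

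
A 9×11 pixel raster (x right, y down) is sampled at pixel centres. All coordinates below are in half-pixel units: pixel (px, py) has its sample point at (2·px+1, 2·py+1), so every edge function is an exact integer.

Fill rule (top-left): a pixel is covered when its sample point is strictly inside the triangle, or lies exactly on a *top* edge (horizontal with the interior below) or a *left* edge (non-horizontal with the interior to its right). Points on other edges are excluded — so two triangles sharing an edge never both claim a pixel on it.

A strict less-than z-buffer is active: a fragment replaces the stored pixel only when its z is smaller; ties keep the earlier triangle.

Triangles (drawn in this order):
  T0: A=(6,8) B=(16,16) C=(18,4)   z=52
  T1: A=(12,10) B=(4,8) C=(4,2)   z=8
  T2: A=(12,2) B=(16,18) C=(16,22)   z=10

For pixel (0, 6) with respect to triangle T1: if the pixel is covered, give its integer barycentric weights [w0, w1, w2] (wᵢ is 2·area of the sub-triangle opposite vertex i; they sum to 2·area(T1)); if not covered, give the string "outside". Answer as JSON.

T0:
  2·area = 136  (B↔C swapped to make it positive)
  edge (6, 8)→(18, 4): d=(12,-4) top-left  bias=+0
  edge (18, 4)→(16, 16): d=(-2,12) right/bottom  bias=-1
  edge (16, 16)→(6, 8): d=(-10,-8) top-left  bias=+0
    (7,2)@(15, 5): e=[0,34,102] → X  [on edge]
    (8,2)@(17, 5): e=[8,10,118] → X
    (4,3)@(9, 7): e=[0,102,34] → X  [on edge]
    (5,3)@(11, 7): e=[8,78,50] → X
    (6,3)@(13, 7): e=[16,54,66] → X
    (1,4)@(3, 9): e=[0,170,-34] → .  [on edge]
    (4,4)@(9, 9): e=[24,98,14] → X
    (4,5)@(9, 11): e=[48,94,-6] → .
    (5,5)@(11, 11): e=[56,70,10] → X
    (8,5)@(17, 11): e=[80,-2,58] → .
    (5,6)@(11, 13): e=[80,66,-10] → .
    (6,6)@(13, 13): e=[88,42,6] → X
  covered (18 px):
    . . . . . . . . .
    . . . . . . . . .
    . . . . . . . X X
    . . . . X X X X X
    . . . . X X X X X
    . . . . . X X X .
    . . . . . . X X .
    . . . . . . . X .
    . . . . . . . . .
    . . . . . . . . .
    . . . . . . . . .
T1:
  2·area = 48
  edge (12, 10)→(4, 8): d=(-8,-2) top-left  bias=+0
  edge (4, 8)→(4, 2): d=(0,-6) top-left  bias=+0
  edge (4, 2)→(12, 10): d=(8,8) right/bottom  bias=-1
    (1,0)@(3, 1): e=[54,-6,0] → .  [on edge]
    (2,1)@(5, 3): e=[42,6,0] → .  [on edge]
    (2,2)@(5, 5): e=[26,6,16] → X
    (3,2)@(7, 5): e=[30,18,0] → .  [on edge]
    (2,3)@(5, 7): e=[10,6,32] → X
    (3,3)@(7, 7): e=[14,18,16] → X
    (4,3)@(9, 7): e=[18,30,0] → .  [on edge]
    (2,4)@(5, 9): e=[-6,6,48] → .
    (3,4)@(7, 9): e=[-2,18,32] → .
    (4,4)@(9, 9): e=[2,30,16] → X
    (5,4)@(11, 9): e=[6,42,0] → .  [on edge]
    (4,5)@(9, 11): e=[-14,30,32] → .
    (6,5)@(13, 11): e=[-6,54,0] → .  [on edge]
    (7,6)@(15, 13): e=[-18,66,0] → .  [on edge]
    (8,7)@(17, 15): e=[-30,78,0] → .  [on edge]
  covered (4 px):
    . . . . . . . . .
    . . . . . . . . .
    . . X . . . . . .
    . . X X . . . . .
    . . . . X . . . .
    . . . . . . . . .
    . . . . . . . . .
    . . . . . . . . .
    . . . . . . . . .
    . . . . . . . . .
    . . . . . . . . .
T2:
  2·area = 16
  edge (12, 2)→(16, 18): d=(4,16) right/bottom  bias=-1
  edge (16, 18)→(16, 22): d=(0,4) right/bottom  bias=-1
  edge (16, 22)→(12, 2): d=(-4,-20) top-left  bias=+0
    (6,3)@(13, 7): e=[4,12,0] → X  [on edge]
    (7,3)@(15, 7): e=[-28,4,40] → .
    (6,4)@(13, 9): e=[12,12,-8] → .
    (7,7)@(15, 15): e=[4,4,8] → X
    (8,7)@(17, 15): e=[-28,-4,48] → .
    (7,8)@(15, 17): e=[12,4,0] → X  [on edge]
    (8,8)@(17, 17): e=[-20,-4,40] → .
    (7,9)@(15, 19): e=[20,4,-8] → .
  covered (3 px):
    . . . . . . . . .
    . . . . . . . . .
    . . . . . . . . .
    . . . . . . X . .
    . . . . . . . . .
    . . . . . . . . .
    . . . . . . . . .
    . . . . . . . X .
    . . . . . . . X .
    . . . . . . . . .
    . . . . . . . . .

Answer: "outside"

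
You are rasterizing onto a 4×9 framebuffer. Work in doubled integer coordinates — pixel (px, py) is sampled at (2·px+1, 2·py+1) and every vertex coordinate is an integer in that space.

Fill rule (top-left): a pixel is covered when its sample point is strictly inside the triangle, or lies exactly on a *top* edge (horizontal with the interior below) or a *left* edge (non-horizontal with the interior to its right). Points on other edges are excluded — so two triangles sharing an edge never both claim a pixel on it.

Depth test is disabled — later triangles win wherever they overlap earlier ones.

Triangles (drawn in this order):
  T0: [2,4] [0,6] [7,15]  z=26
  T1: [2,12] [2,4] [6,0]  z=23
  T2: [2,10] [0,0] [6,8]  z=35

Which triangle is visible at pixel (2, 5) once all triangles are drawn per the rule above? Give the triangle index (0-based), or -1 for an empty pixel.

T0:
  2·area = 32  (B↔C swapped to make it positive)
  edge (2, 4)→(7, 15): d=(5,11) right/bottom  bias=-1
  edge (7, 15)→(0, 6): d=(-7,-9) top-left  bias=+0
  edge (0, 6)→(2, 4): d=(2,-2) top-left  bias=+0
    (2,0)@(5, 1): e=[-48,80,0] → .  [on edge]
    (1,1)@(3, 3): e=[-16,48,0] → .  [on edge]
    (0,2)@(1, 5): e=[16,16,0] → X  [on edge]
    (1,2)@(3, 5): e=[-6,34,4] → .
    (0,3)@(1, 7): e=[26,2,4] → X
    (1,3)@(3, 7): e=[4,20,8] → X
    (2,3)@(5, 7): e=[-18,38,12] → .
    (0,4)@(1, 9): e=[36,-12,8] → .
    (1,4)@(3, 9): e=[14,6,12] → X
    (2,4)@(5, 9): e=[-8,24,16] → .
    (1,5)@(3, 11): e=[24,-8,16] → .
    (2,5)@(5, 11): e=[2,10,20] → X
    (3,7)@(7, 15): e=[0,0,32] → .  [on edge]
  covered (5 px):
    . . . .
    . . . .
    X . . .
    X X . .
    . X . .
    . . X .
    . . . .
    . . . .
    . . . .
T1:
  2·area = 32
  edge (2, 12)→(2, 4): d=(0,-8) top-left  bias=+0
  edge (2, 4)→(6, 0): d=(4,-4) top-left  bias=+0
  edge (6, 0)→(2, 12): d=(-4,12) right/bottom  bias=-1
    (2,0)@(5, 1): e=[24,0,8] → X  [on edge]
    (3,0)@(7, 1): e=[40,8,-16] → .
    (1,1)@(3, 3): e=[8,0,24] → X  [on edge]
    (2,1)@(5, 3): e=[24,8,0] → .  [on edge]
    (0,2)@(1, 5): e=[-8,0,40] → .  [on edge]
    (1,2)@(3, 5): e=[8,8,16] → X
    (2,2)@(5, 5): e=[24,16,-8] → .
    (1,3)@(3, 7): e=[8,16,8] → X
    (2,3)@(5, 7): e=[24,24,-16] → .
    (1,4)@(3, 9): e=[8,24,0] → .  [on edge]
    (0,7)@(1, 15): e=[-8,40,0] → .  [on edge]
  covered (4 px):
    . . X .
    . X . .
    . X . .
    . X . .
    . . . .
    . . . .
    . . . .
    . . . .
    . . . .
T2:
  2·area = 44
  edge (2, 10)→(0, 0): d=(-2,-10) top-left  bias=+0
  edge (0, 0)→(6, 8): d=(6,8) right/bottom  bias=-1
  edge (6, 8)→(2, 10): d=(-4,2) right/bottom  bias=-1
    (0,1)@(1, 3): e=[4,10,30] → X
    (1,1)@(3, 3): e=[24,-6,26] → .
    (0,2)@(1, 5): e=[0,22,22] → X  [on edge]
    (1,2)@(3, 5): e=[20,6,18] → X
    (2,2)@(5, 5): e=[40,-10,14] → .
    (0,3)@(1, 7): e=[-4,34,14] → .
    (1,3)@(3, 7): e=[16,18,10] → X
    (2,3)@(5, 7): e=[36,2,6] → X
    (3,3)@(7, 7): e=[56,-14,2] → .
    (1,4)@(3, 9): e=[12,30,2] → X
    (2,4)@(5, 9): e=[32,14,-2] → .
    (1,5)@(3, 11): e=[8,42,-6] → .
    (1,7)@(3, 15): e=[0,66,-22] → .  [on edge]
  covered (6 px):
    . . . .
    X . . .
    X X . .
    . X X .
    . X . .
    . . . .
    . . . .
    . . . .
    . . . .

Z-buffer (winner per pixel, '.' = empty):
  . . 1 .
  2 1 . .
  2 2 . .
  0 2 2 .
  . 2 . .
  . . 0 .
  . . . .
  . . . .
  . . . .

Answer: 0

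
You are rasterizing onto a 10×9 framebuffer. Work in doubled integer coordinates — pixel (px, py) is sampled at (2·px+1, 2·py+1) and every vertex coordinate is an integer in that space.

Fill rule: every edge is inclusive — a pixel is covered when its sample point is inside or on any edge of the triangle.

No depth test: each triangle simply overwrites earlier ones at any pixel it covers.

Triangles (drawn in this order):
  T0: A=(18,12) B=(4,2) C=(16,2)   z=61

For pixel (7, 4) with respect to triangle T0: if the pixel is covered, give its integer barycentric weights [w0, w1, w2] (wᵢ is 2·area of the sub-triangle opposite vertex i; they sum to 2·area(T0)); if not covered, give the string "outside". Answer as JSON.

T0:
  2·area = 120
  edge (18, 12)→(4, 2): d=(-14,-10) inclusive
  edge (4, 2)→(16, 2): d=(12,0) inclusive
  edge (16, 2)→(18, 12): d=(2,10) inclusive
    (3,1)@(7, 3): e=[16,12,92] → X
    (4,1)@(9, 3): e=[36,12,72] → X
    (5,1)@(11, 3): e=[56,12,52] → X
    (6,1)@(13, 3): e=[76,12,32] → X
    (7,1)@(15, 3): e=[96,12,12] → X
    (8,1)@(17, 3): e=[116,12,-8] → .
    (3,2)@(7, 5): e=[-12,36,96] → .
    (4,2)@(9, 5): e=[8,36,76] → X
    (8,2)@(17, 5): e=[88,36,-4] → .
    (4,3)@(9, 7): e=[-20,60,80] → .
    (5,3)@(11, 7): e=[0,60,60] → X  [on edge]
    (8,3)@(17, 7): e=[60,60,0] → X  [on edge]
    (9,8)@(19, 17): e=[-60,180,0] → .  [on edge]
  covered (16 px):
    . . . . . . . . . .
    . . . X X X X X . .
    . . . . X X X X . .
    . . . . . X X X X .
    . . . . . . . X X .
    . . . . . . . . X .
    . . . . . . . . . .
    . . . . . . . . . .
    . . . . . . . . . .

Result: [84,24,12]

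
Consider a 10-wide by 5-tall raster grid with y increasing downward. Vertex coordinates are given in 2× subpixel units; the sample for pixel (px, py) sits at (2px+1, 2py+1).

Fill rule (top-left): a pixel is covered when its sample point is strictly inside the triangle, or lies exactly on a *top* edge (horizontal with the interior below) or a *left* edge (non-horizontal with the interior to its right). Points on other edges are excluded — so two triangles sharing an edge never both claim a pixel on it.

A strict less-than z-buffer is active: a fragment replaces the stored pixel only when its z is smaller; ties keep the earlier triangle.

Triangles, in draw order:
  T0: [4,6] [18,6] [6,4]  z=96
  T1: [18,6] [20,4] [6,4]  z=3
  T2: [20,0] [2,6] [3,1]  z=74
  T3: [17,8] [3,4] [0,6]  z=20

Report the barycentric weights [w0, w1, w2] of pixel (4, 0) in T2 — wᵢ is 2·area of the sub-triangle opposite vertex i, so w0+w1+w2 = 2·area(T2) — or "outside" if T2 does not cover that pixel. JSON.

T0:
  2·area = 28  (B↔C swapped to make it positive)
  edge (4, 6)→(6, 4): d=(2,-2) top-left  bias=+0
  edge (6, 4)→(18, 6): d=(12,2) right/bottom  bias=-1
  edge (18, 6)→(4, 6): d=(-14,0) right/bottom  bias=-1
    (4,0)@(9, 1): e=[0,-42,70] → ·  [on edge]
    (3,1)@(7, 3): e=[0,-14,42] → ·  [on edge]
    (2,2)@(5, 5): e=[0,14,14] → █  [on edge]
    (3,2)@(7, 5): e=[4,10,14] → █
    (4,2)@(9, 5): e=[8,6,14] → █
    (5,2)@(11, 5): e=[12,2,14] → █
    (6,2)@(13, 5): e=[16,-2,14] → ·
    (1,3)@(3, 7): e=[0,42,-14] → ·  [on edge]
    (2,3)@(5, 7): e=[4,38,-14] → ·
    (3,3)@(7, 7): e=[8,34,-14] → ·
    (4,3)@(9, 7): e=[12,30,-14] → ·
    (5,3)@(11, 7): e=[16,26,-14] → ·
    (0,4)@(1, 9): e=[0,70,-42] → ·  [on edge]
  covered (4 px):
    · · · · · · · · · ·
    · · · · · · · · · ·
    · · █ █ █ █ · · · ·
    · · · · · · · · · ·
    · · · · · · · · · ·
T1:
  2·area = 28  (B↔C swapped to make it positive)
  edge (18, 6)→(6, 4): d=(-12,-2) top-left  bias=+0
  edge (6, 4)→(20, 4): d=(14,0) top-left  bias=+0
  edge (20, 4)→(18, 6): d=(-2,2) right/bottom  bias=-1
    (6,2)@(13, 5): e=[2,14,12] → █
    (7,2)@(15, 5): e=[6,14,8] → █
    (8,2)@(17, 5): e=[10,14,4] → █
    (9,2)@(19, 5): e=[14,14,0] → ·  [on edge]
    (6,3)@(13, 7): e=[-22,42,8] → ·
    (7,3)@(15, 7): e=[-18,42,4] → ·
    (8,3)@(17, 7): e=[-14,42,0] → ·  [on edge]
    (7,4)@(15, 9): e=[-42,70,0] → ·  [on edge]
  covered (3 px):
    · · · · · · · · · ·
    · · · · · · · · · ·
    · · · · · · █ █ █ ·
    · · · · · · · · · ·
    · · · · · · · · · ·
T2:
  2·area = 84
  edge (20, 0)→(2, 6): d=(-18,6) right/bottom  bias=-1
  edge (2, 6)→(3, 1): d=(1,-5) top-left  bias=+0
  edge (3, 1)→(20, 0): d=(17,-1) top-left  bias=+0
    (1,0)@(3, 1): e=[84,0,0] → █  [on edge]
    (2,0)@(5, 1): e=[72,10,2] → █
    (3,0)@(7, 1): e=[60,20,4] → █
    (4,0)@(9, 1): e=[48,30,6] → █
    (5,0)@(11, 1): e=[36,40,8] → █
    (6,0)@(13, 1): e=[24,50,10] → █
    (7,0)@(15, 1): e=[12,60,12] → █
    (8,0)@(17, 1): e=[0,70,14] → ·  [on edge]
    (1,1)@(3, 3): e=[48,2,34] → █
    (5,1)@(11, 3): e=[0,42,42] → ·  [on edge]
    (6,1)@(13, 3): e=[-12,52,44] → ·
    (7,1)@(15, 3): e=[-24,62,46] → ·
    (2,2)@(5, 5): e=[0,14,70] → ·  [on edge]
  covered (12 px):
    · █ █ █ █ █ █ █ · ·
    · █ █ █ █ · · · · ·
    · █ · · · · · · · ·
    · · · · · · · · · ·
    · · · · · · · · · ·
T3:
  2·area = 40  (B↔C swapped to make it positive)
  edge (17, 8)→(0, 6): d=(-17,-2) top-left  bias=+0
  edge (0, 6)→(3, 4): d=(3,-2) top-left  bias=+0
  edge (3, 4)→(17, 8): d=(14,4) right/bottom  bias=-1
    (1,2)@(3, 5): e=[23,3,14] → █
    (2,2)@(5, 5): e=[27,7,6] → █
    (3,2)@(7, 5): e=[31,11,-2] → ·
    (1,3)@(3, 7): e=[-11,9,42] → ·
    (2,3)@(5, 7): e=[-7,13,34] → ·
    (4,3)@(9, 7): e=[1,21,18] → █
    (5,3)@(11, 7): e=[5,25,10] → █
    (6,3)@(13, 7): e=[9,29,2] → █
    (7,3)@(15, 7): e=[13,33,-6] → ·
    (4,4)@(9, 9): e=[-33,27,46] → ·
    (5,4)@(11, 9): e=[-29,31,38] → ·
    (6,4)@(13, 9): e=[-25,35,30] → ·
  covered (5 px):
    · · · · · · · · · ·
    · · · · · · · · · ·
    · █ █ · · · · · · ·
    · · · · █ █ █ · · ·
    · · · · · · · · · ·

Result: [30,6,48]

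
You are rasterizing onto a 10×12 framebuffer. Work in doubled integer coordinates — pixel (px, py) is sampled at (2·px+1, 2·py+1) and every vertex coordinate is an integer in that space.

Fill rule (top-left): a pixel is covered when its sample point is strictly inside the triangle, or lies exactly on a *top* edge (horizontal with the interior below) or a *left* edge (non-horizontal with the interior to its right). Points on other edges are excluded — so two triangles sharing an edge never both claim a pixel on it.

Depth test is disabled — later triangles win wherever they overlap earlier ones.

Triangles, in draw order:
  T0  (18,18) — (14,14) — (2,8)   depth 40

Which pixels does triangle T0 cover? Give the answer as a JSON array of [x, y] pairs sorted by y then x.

T0:
  2·area = 24  (B↔C swapped to make it positive)
  edge (18, 18)→(2, 8): d=(-16,-10) top-left  bias=+0
  edge (2, 8)→(14, 14): d=(12,6) right/bottom  bias=-1
  edge (14, 14)→(18, 18): d=(4,4) right/bottom  bias=-1
    (0,0)@(1, 1): e=[102,-78,0] → ·  [on edge]
    (1,1)@(3, 3): e=[90,-66,0] → ·  [on edge]
    (2,2)@(5, 5): e=[78,-54,0] → ·  [on edge]
    (3,3)@(7, 7): e=[66,-42,0] → ·  [on edge]
    (4,4)@(9, 9): e=[54,-30,0] → ·  [on edge]
    (3,5)@(7, 11): e=[2,6,16] → █
    (4,5)@(9, 11): e=[22,-6,8] → ·
    (5,5)@(11, 11): e=[42,-18,0] → ·  [on edge]
    (3,6)@(7, 13): e=[-30,30,24] → ·
    (5,6)@(11, 13): e=[10,6,8] → █
    (6,6)@(13, 13): e=[30,-6,0] → ·  [on edge]
    (5,7)@(11, 15): e=[-22,30,16] → ·
    (7,7)@(15, 15): e=[18,6,0] → ·  [on edge]
    (8,8)@(17, 17): e=[6,18,0] → ·  [on edge]
    (9,9)@(19, 19): e=[-6,30,0] → ·  [on edge]
  covered (2 px):
    · · · · · · · · · ·
    · · · · · · · · · ·
    · · · · · · · · · ·
    · · · · · · · · · ·
    · · · · · · · · · ·
    · · · █ · · · · · ·
    · · · · · █ · · · ·
    · · · · · · · · · ·
    · · · · · · · · · ·
    · · · · · · · · · ·
    · · · · · · · · · ·
    · · · · · · · · · ·

Final: [[3,5],[5,6]]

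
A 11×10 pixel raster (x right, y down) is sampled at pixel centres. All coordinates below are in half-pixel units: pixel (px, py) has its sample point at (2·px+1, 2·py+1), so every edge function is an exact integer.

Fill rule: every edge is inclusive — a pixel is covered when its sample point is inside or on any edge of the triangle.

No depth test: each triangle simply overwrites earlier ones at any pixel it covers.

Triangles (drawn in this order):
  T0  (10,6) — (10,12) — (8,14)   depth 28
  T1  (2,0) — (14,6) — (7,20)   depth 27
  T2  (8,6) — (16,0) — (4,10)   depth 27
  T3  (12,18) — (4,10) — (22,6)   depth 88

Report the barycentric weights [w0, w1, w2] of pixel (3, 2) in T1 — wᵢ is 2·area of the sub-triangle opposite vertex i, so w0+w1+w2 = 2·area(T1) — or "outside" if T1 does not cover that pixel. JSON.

T0:
  2·area = 12
  edge (10, 6)→(10, 12): d=(0,6) inclusive
  edge (10, 12)→(8, 14): d=(-2,2) inclusive
  edge (8, 14)→(10, 6): d=(2,-8) inclusive
    (10,0)@(21, 1): e=[-66,0,78] → .  [on edge]
    (9,1)@(19, 3): e=[-54,0,66] → .  [on edge]
    (8,2)@(17, 5): e=[-42,0,54] → .  [on edge]
    (7,3)@(15, 7): e=[-30,0,42] → .  [on edge]
    (6,4)@(13, 9): e=[-18,0,30] → .  [on edge]
    (4,5)@(9, 11): e=[6,4,2] → X
    (5,5)@(11, 11): e=[-6,0,18] → .  [on edge]
    (4,6)@(9, 13): e=[6,0,6] → X  [on edge]
    (5,6)@(11, 13): e=[-6,-4,22] → .
    (3,7)@(7, 15): e=[18,0,-6] → .  [on edge]
    (4,7)@(9, 15): e=[6,-4,10] → .
    (2,8)@(5, 17): e=[30,0,-18] → .  [on edge]
    (1,9)@(3, 19): e=[42,0,-30] → .  [on edge]
  covered (2 px):
    . . . . . . . . . . .
    . . . . . . . . . . .
    . . . . . . . . . . .
    . . . . . . . . . . .
    . . . . . . . . . . .
    . . . . X . . . . . .
    . . . . X . . . . . .
    . . . . . . . . . . .
    . . . . . . . . . . .
    . . . . . . . . . . .
T1:
  2·area = 210
  edge (2, 0)→(14, 6): d=(12,6) inclusive
  edge (14, 6)→(7, 20): d=(-7,14) inclusive
  edge (7, 20)→(2, 0): d=(-5,-20) inclusive
    (1,0)@(3, 1): e=[6,189,15] → X
    (2,0)@(5, 1): e=[-6,161,55] → .
    (1,1)@(3, 3): e=[30,175,5] → X
    (2,1)@(5, 3): e=[18,147,45] → X
    (3,1)@(7, 3): e=[6,119,85] → X
    (4,1)@(9, 3): e=[-6,91,125] → .
    (1,2)@(3, 5): e=[54,161,-5] → .
    (2,2)@(5, 5): e=[42,133,35] → X
    (4,2)@(9, 5): e=[18,77,115] → X
    (5,2)@(11, 5): e=[6,49,155] → X
    (6,2)@(13, 5): e=[-6,21,195] → .
    (2,3)@(5, 7): e=[66,119,25] → X
  covered (27 px):
    . X . . . . . . . . .
    . X X X . . . . . . .
    . . X X X X . . . . .
    . . X X X X X . . . .
    . . X X X X . . . . .
    . . X X X X . . . . .
    . . . X X . . . . . .
    . . . X X . . . . . .
    . . . X . . . . . . .
    . . . X . . . . . . .
T2:
  2·area = 8
  edge (8, 6)→(16, 0): d=(8,-6) inclusive
  edge (16, 0)→(4, 10): d=(-12,10) inclusive
  edge (4, 10)→(8, 6): d=(4,-4) inclusive
    (6,0)@(13, 1): e=[-10,18,0] → .  [on edge]
    (5,1)@(11, 3): e=[-6,14,0] → .  [on edge]
    (4,2)@(9, 5): e=[-2,10,0] → .  [on edge]
    (3,3)@(7, 7): e=[2,6,0] → X  [on edge]
    (4,3)@(9, 7): e=[14,-14,8] → .
    (2,4)@(5, 9): e=[6,2,0] → X  [on edge]
    (3,4)@(7, 9): e=[18,-18,8] → .
    (1,5)@(3, 11): e=[10,-2,0] → .  [on edge]
    (2,5)@(5, 11): e=[22,-22,8] → .
    (0,6)@(1, 13): e=[14,-6,0] → .  [on edge]
  covered (2 px):
    . . . . . . . . . . .
    . . . . . . . . . . .
    . . . . . . . . . . .
    . . . X . . . . . . .
    . . X . . . . . . . .
    . . . . . . . . . . .
    . . . . . . . . . . .
    . . . . . . . . . . .
    . . . . . . . . . . .
    . . . . . . . . . . .
T3:
  2·area = 176
  edge (12, 18)→(4, 10): d=(-8,-8) inclusive
  edge (4, 10)→(22, 6): d=(18,-4) inclusive
  edge (22, 6)→(12, 18): d=(-10,12) inclusive
    (0,3)@(1, 7): e=[0,-66,242] → .  [on edge]
    (9,3)@(19, 7): e=[144,6,26] → X
    (10,3)@(21, 7): e=[160,14,2] → X
    (1,4)@(3, 9): e=[0,-22,198] → .  [on edge]
    (4,4)@(9, 9): e=[48,2,126] → X
    (5,4)@(11, 9): e=[64,10,102] → X
    (6,4)@(13, 9): e=[80,18,78] → X
    (7,4)@(15, 9): e=[96,26,54] → X
    (8,4)@(17, 9): e=[112,34,30] → X
    (10,4)@(21, 9): e=[144,50,-18] → .
    (2,5)@(5, 11): e=[0,22,154] → X  [on edge]
    (3,5)@(7, 11): e=[16,30,130] → X
    (3,6)@(7, 13): e=[0,66,110] → X  [on edge]
    (4,7)@(9, 15): e=[0,110,66] → X  [on edge]
    (5,8)@(11, 17): e=[0,154,22] → X  [on edge]
    (6,9)@(13, 19): e=[0,198,-22] → .  [on edge]
  covered (24 px):
    . . . . . . . . . . .
    . . . . . . . . . . .
    . . . . . . . . . . .
    . . . . . . . . . X X
    . . . . X X X X X X .
    . . X X X X X X X . .
    . . . X X X X X . . .
    . . . . X X X . . . .
    . . . . . X . . . . .
    . . . . . . . . . . .

Answer: [105,75,30]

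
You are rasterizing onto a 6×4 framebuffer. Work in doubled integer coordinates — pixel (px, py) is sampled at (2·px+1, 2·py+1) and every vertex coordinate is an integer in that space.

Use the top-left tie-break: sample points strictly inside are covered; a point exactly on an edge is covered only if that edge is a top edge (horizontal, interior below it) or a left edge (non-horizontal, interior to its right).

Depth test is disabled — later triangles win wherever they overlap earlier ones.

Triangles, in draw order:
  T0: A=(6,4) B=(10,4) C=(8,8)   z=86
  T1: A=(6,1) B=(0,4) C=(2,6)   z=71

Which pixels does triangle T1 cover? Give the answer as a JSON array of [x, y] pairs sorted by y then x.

T0:
  2·area = 16
  edge (6, 4)→(10, 4): d=(4,0) top-left  bias=+0
  edge (10, 4)→(8, 8): d=(-2,4) right/bottom  bias=-1
  edge (8, 8)→(6, 4): d=(-2,-4) top-left  bias=+0
    (3,2)@(7, 5): e=[4,10,2] → █
    (4,2)@(9, 5): e=[4,2,10] → █
    (5,2)@(11, 5): e=[4,-6,18] → ·
    (3,3)@(7, 7): e=[12,6,-2] → ·
    (4,3)@(9, 7): e=[12,-2,6] → ·
  covered (2 px):
    · · · · · ·
    · · · · · ·
    · · · █ █ ·
    · · · · · ·
T1:
  2·area = 18  (B↔C swapped to make it positive)
  edge (6, 1)→(2, 6): d=(-4,5) right/bottom  bias=-1
  edge (2, 6)→(0, 4): d=(-2,-2) top-left  bias=+0
  edge (0, 4)→(6, 1): d=(6,-3) top-left  bias=+0
    (1,1)@(3, 3): e=[7,8,3] → █
    (2,1)@(5, 3): e=[-3,12,9] → ·
    (0,2)@(1, 5): e=[9,0,9] → █  [on edge]
    (1,2)@(3, 5): e=[-1,4,15] → ·
    (0,3)@(1, 7): e=[1,-4,21] → ·
    (1,3)@(3, 7): e=[-9,0,27] → ·  [on edge]
  covered (2 px):
    · · · · · ·
    · █ · · · ·
    █ · · · · ·
    · · · · · ·

Final: [[1,1],[0,2]]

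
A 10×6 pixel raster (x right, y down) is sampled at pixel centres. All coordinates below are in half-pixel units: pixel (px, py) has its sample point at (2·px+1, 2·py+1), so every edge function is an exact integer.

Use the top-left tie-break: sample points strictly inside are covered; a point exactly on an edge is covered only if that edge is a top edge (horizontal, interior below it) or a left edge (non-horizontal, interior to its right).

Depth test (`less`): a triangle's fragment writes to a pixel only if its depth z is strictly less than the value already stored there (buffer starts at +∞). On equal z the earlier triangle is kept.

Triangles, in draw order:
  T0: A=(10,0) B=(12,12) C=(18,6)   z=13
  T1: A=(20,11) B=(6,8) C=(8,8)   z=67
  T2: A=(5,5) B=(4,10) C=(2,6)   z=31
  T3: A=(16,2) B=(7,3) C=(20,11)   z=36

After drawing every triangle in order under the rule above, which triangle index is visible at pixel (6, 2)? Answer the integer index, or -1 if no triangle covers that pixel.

T0:
  2·area = 84  (B↔C swapped to make it positive)
  edge (10, 0)→(18, 6): d=(8,6) right/bottom  bias=-1
  edge (18, 6)→(12, 12): d=(-6,6) right/bottom  bias=-1
  edge (12, 12)→(10, 0): d=(-2,-12) top-left  bias=+0
    (5,0)@(11, 1): e=[2,72,10] → X
    (6,0)@(13, 1): e=[-10,60,34] → .
    (5,1)@(11, 3): e=[18,60,6] → X
    (6,1)@(13, 3): e=[6,48,30] → X
    (7,1)@(15, 3): e=[-6,36,54] → .
    (5,2)@(11, 5): e=[34,48,2] → X
    (7,2)@(15, 5): e=[10,24,50] → X
    (8,2)@(17, 5): e=[-2,12,74] → .
    (9,2)@(19, 5): e=[-14,0,98] → .  [on edge]
    (5,3)@(11, 7): e=[50,36,-2] → .
    (6,3)@(13, 7): e=[38,24,22] → X
    (8,3)@(17, 7): e=[14,0,70] → .  [on edge]
    (7,4)@(15, 9): e=[42,0,42] → .  [on edge]
    (6,5)@(13, 11): e=[70,0,14] → .  [on edge]
  covered (9 px):
    . . . . . X . . . .
    . . . . . X X . . .
    . . . . . X X X . .
    . . . . . . X X . .
    . . . . . . X . . .
    . . . . . . . . . .
T1:
  2·area = 6
  edge (20, 11)→(6, 8): d=(-14,-3) top-left  bias=+0
  edge (6, 8)→(8, 8): d=(2,0) top-left  bias=+0
  edge (8, 8)→(20, 11): d=(12,3) right/bottom  bias=-1
    (5,4)@(11, 9): e=[1,2,3] → X
    (6,4)@(13, 9): e=[7,2,-3] → .
    (5,5)@(11, 11): e=[-27,6,27] → .
  covered (1 px):
    . . . . . . . . . .
    . . . . . . . . . .
    . . . . . . . . . .
    . . . . . . . . . .
    . . . . . X . . . .
    . . . . . . . . . .
T2:
  2·area = 14
  edge (5, 5)→(4, 10): d=(-1,5) right/bottom  bias=-1
  edge (4, 10)→(2, 6): d=(-2,-4) top-left  bias=+0
  edge (2, 6)→(5, 5): d=(3,-1) top-left  bias=+0
    (8,0)@(17, 1): e=[-56,70,0] → .  [on edge]
    (5,1)@(11, 3): e=[-28,42,0] → .  [on edge]
    (2,2)@(5, 5): e=[0,14,0] → .  [on edge]
    (1,3)@(3, 7): e=[8,2,4] → X
    (2,3)@(5, 7): e=[-2,10,6] → .
    (1,4)@(3, 9): e=[6,-2,10] → .
  covered (1 px):
    . . . . . . . . . .
    . . . . . . . . . .
    . . . . . . . . . .
    . X . . . . . . . .
    . . . . . . . . . .
    . . . . . . . . . .
T3:
  2·area = 85  (B↔C swapped to make it positive)
  edge (16, 2)→(20, 11): d=(4,9) right/bottom  bias=-1
  edge (20, 11)→(7, 3): d=(-13,-8) top-left  bias=+0
  edge (7, 3)→(16, 2): d=(9,-1) top-left  bias=+0
    (3,1)@(7, 3): e=[85,0,0] → X  [on edge]
    (4,1)@(9, 3): e=[67,16,2] → X
    (5,1)@(11, 3): e=[49,32,4] → X
    (6,1)@(13, 3): e=[31,48,6] → X
    (7,1)@(15, 3): e=[13,64,8] → X
    (8,1)@(17, 3): e=[-5,80,10] → .
    (3,2)@(7, 5): e=[93,-26,18] → .
    (4,2)@(9, 5): e=[75,-10,20] → .
    (5,2)@(11, 5): e=[57,6,22] → X
    (8,2)@(17, 5): e=[3,54,28] → X
    (9,2)@(19, 5): e=[-15,70,30] → .
    (5,3)@(11, 7): e=[65,-20,40] → .
  covered (13 px):
    . . . . . . . . . .
    . . . X X X X X . .
    . . . . . X X X X .
    . . . . . . . X X .
    . . . . . . . . X X
    . . . . . . . . . .

Z-buffer (winner per pixel, '.' = empty):
  . . . . . 0 . . . .
  . . . 3 3 0 0 3 . .
  . . . . . 0 0 0 3 .
  . 2 . . . . 0 0 3 .
  . . . . . 1 0 . 3 3
  . . . . . . . . . .

Answer: 0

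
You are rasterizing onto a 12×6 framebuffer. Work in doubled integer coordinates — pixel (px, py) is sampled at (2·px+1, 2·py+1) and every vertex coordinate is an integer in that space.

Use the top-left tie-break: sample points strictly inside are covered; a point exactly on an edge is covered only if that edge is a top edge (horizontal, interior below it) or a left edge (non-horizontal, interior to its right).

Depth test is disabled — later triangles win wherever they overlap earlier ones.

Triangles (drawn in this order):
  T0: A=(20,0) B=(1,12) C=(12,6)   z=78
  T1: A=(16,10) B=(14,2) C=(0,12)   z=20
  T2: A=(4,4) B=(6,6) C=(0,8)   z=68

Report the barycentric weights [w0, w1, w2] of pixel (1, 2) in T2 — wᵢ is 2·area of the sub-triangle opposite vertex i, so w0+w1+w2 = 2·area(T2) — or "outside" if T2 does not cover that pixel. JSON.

T0:
  2·area = 18  (B↔C swapped to make it positive)
  edge (20, 0)→(12, 6): d=(-8,6) right/bottom  bias=-1
  edge (12, 6)→(1, 12): d=(-11,6) right/bottom  bias=-1
  edge (1, 12)→(20, 0): d=(19,-12) top-left  bias=+0
    (6,2)@(13, 5): e=[2,5,11] → #
    (7,2)@(15, 5): e=[-10,-7,35] → ·
    (4,3)@(9, 7): e=[10,7,1] → #
    (5,3)@(11, 7): e=[-2,-5,25] → ·
    (6,3)@(13, 7): e=[-14,-17,49] → ·
    (4,4)@(9, 9): e=[-6,-15,39] → ·
  covered (2 px):
    · · · · · · · · · · · ·
    · · · · · · · · · · · ·
    · · · · · · # · · · · ·
    · · · · # · · · · · · ·
    · · · · · · · · · · · ·
    · · · · · · · · · · · ·
T1:
  2·area = 132  (B↔C swapped to make it positive)
  edge (16, 10)→(0, 12): d=(-16,2) right/bottom  bias=-1
  edge (0, 12)→(14, 2): d=(14,-10) top-left  bias=+0
  edge (14, 2)→(16, 10): d=(2,8) right/bottom  bias=-1
    (6,1)@(13, 3): e=[118,4,10] → #
    (7,1)@(15, 3): e=[114,24,-6] → ·
    (5,2)@(11, 5): e=[90,12,30] → #
    (7,2)@(15, 5): e=[82,52,-2] → ·
    (3,3)@(7, 7): e=[66,0,66] → #  [on edge]
    (4,3)@(9, 7): e=[62,20,50] → #
    (7,3)@(15, 7): e=[50,80,2] → #
    (8,3)@(17, 7): e=[46,100,-14] → ·
    (2,4)@(5, 9): e=[38,8,86] → #
    (8,4)@(17, 9): e=[14,128,-10] → ·
    (1,5)@(3, 11): e=[10,16,106] → #
    (4,5)@(9, 11): e=[-2,76,58] → ·
  covered (17 px):
    · · · · · · · · · · · ·
    · · · · · · # · · · · ·
    · · · · · # # · · · · ·
    · · · # # # # # · · · ·
    · · # # # # # # · · · ·
    · # # # · · · · · · · ·
T2:
  2·area = 16
  edge (4, 4)→(6, 6): d=(2,2) right/bottom  bias=-1
  edge (6, 6)→(0, 8): d=(-6,2) right/bottom  bias=-1
  edge (0, 8)→(4, 4): d=(4,-4) top-left  bias=+0
    (0,0)@(1, 1): e=[0,40,-24] → ·  [on edge]
    (3,0)@(7, 1): e=[-12,28,0] → ·  [on edge]
    (10,0)@(21, 1): e=[-40,0,56] → ·  [on edge]
    (1,1)@(3, 3): e=[0,24,-8] → ·  [on edge]
    (2,1)@(5, 3): e=[-4,20,0] → ·  [on edge]
    (7,1)@(15, 3): e=[-24,0,40] → ·  [on edge]
    (1,2)@(3, 5): e=[4,12,0] → #  [on edge]
    (2,2)@(5, 5): e=[0,8,8] → ·  [on edge]
    (4,2)@(9, 5): e=[-8,0,24] → ·  [on edge]
    (0,3)@(1, 7): e=[12,4,0] → #  [on edge]
    (1,3)@(3, 7): e=[8,0,8] → ·  [on edge]
    (3,3)@(7, 7): e=[0,-8,24] → ·  [on edge]
    (4,4)@(9, 9): e=[0,-24,40] → ·  [on edge]
    (5,5)@(11, 11): e=[0,-40,56] → ·  [on edge]
  covered (2 px):
    · · · · · · · · · · · ·
    · · · · · · · · · · · ·
    · # · · · · · · · · · ·
    # · · · · · · · · · · ·
    · · · · · · · · · · · ·
    · · · · · · · · · · · ·

Answer: [12,0,4]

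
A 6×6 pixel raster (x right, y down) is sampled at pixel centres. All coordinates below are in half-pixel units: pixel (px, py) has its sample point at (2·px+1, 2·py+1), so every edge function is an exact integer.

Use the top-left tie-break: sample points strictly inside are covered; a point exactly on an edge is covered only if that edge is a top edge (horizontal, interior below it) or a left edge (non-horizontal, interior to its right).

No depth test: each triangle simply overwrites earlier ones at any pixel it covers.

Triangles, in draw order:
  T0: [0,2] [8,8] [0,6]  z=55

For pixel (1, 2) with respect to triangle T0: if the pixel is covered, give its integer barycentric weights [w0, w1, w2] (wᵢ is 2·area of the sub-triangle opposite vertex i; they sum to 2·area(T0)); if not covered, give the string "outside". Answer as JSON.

T0:
  2·area = 32
  edge (0, 2)→(8, 8): d=(8,6) right/bottom  bias=-1
  edge (8, 8)→(0, 6): d=(-8,-2) top-left  bias=+0
  edge (0, 6)→(0, 2): d=(0,-4) top-left  bias=+0
    (0,1)@(1, 3): e=[2,26,4] → #
    (1,1)@(3, 3): e=[-10,30,12] → ·
    (0,2)@(1, 5): e=[18,10,4] → #
    (1,2)@(3, 5): e=[6,14,12] → #
    (2,2)@(5, 5): e=[-6,18,20] → ·
    (0,3)@(1, 7): e=[34,-6,4] → ·
    (1,3)@(3, 7): e=[22,-2,12] → ·
    (2,3)@(5, 7): e=[10,2,20] → #
    (3,3)@(7, 7): e=[-2,6,28] → ·
    (2,4)@(5, 9): e=[26,-14,20] → ·
  covered (4 px):
    · · · · · ·
    # · · · · ·
    # # · · · ·
    · · # · · ·
    · · · · · ·
    · · · · · ·

Final: [14,12,6]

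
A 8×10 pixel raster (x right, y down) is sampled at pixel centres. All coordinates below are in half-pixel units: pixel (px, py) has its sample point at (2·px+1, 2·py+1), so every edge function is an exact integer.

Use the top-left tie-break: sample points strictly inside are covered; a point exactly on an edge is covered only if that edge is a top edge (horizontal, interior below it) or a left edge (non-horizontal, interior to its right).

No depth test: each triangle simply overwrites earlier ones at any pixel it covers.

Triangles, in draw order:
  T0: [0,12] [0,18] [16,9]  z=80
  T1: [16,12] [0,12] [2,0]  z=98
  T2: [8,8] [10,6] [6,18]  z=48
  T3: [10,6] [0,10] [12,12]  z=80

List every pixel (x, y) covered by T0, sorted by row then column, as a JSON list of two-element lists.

T0:
  2·area = 96  (B↔C swapped to make it positive)
  edge (0, 12)→(16, 9): d=(16,-3) top-left  bias=+0
  edge (16, 9)→(0, 18): d=(-16,9) right/bottom  bias=-1
  edge (0, 18)→(0, 12): d=(0,-6) top-left  bias=+0
    (3,5)@(7, 11): e=[5,49,42] → █
    (4,5)@(9, 11): e=[11,31,54] → █
    (5,5)@(11, 11): e=[17,13,66] → █
    (6,5)@(13, 11): e=[23,-5,78] → ·
    (0,6)@(1, 13): e=[19,71,6] → █
    (1,6)@(3, 13): e=[25,53,18] → █
    (2,6)@(5, 13): e=[31,35,30] → █
    (4,6)@(9, 13): e=[43,-1,54] → ·
    (5,6)@(11, 13): e=[49,-19,66] → ·
    (0,7)@(1, 15): e=[51,39,6] → █
    (3,7)@(7, 15): e=[69,-15,42] → ·
    (0,8)@(1, 17): e=[83,7,6] → █
  covered (11 px):
    · · · · · · · ·
    · · · · · · · ·
    · · · · · · · ·
    · · · · · · · ·
    · · · · · · · ·
    · · · █ █ █ · ·
    █ █ █ █ · · · ·
    █ █ █ · · · · ·
    █ · · · · · · ·
    · · · · · · · ·
T1:
  2·area = 192
  edge (16, 12)→(0, 12): d=(-16,0) right/bottom  bias=-1
  edge (0, 12)→(2, 0): d=(2,-12) top-left  bias=+0
  edge (2, 0)→(16, 12): d=(14,12) right/bottom  bias=-1
    (1,0)@(3, 1): e=[176,14,2] → █
    (2,0)@(5, 1): e=[176,38,-22] → ·
    (1,1)@(3, 3): e=[144,18,30] → █
    (2,1)@(5, 3): e=[144,42,6] → █
    (3,1)@(7, 3): e=[144,66,-18] → ·
    (1,2)@(3, 5): e=[112,22,58] → █
    (3,2)@(7, 5): e=[112,70,10] → █
    (4,2)@(9, 5): e=[112,94,-14] → ·
    (0,3)@(1, 7): e=[80,2,110] → █
    (4,3)@(9, 7): e=[80,98,14] → █
    (5,3)@(11, 7): e=[80,122,-10] → ·
    (0,4)@(1, 9): e=[48,6,138] → █
  covered (24 px):
    · █ · · · · · ·
    · █ █ · · · · ·
    · █ █ █ · · · ·
    █ █ █ █ █ · · ·
    █ █ █ █ █ █ · ·
    █ █ █ █ █ █ █ ·
    · · · · · · · ·
    · · · · · · · ·
    · · · · · · · ·
    · · · · · · · ·
T2:
  2·area = 16
  edge (8, 8)→(10, 6): d=(2,-2) top-left  bias=+0
  edge (10, 6)→(6, 18): d=(-4,12) right/bottom  bias=-1
  edge (6, 18)→(8, 8): d=(2,-10) top-left  bias=+0
    (7,0)@(15, 1): e=[0,-40,56] → ·  [on edge]
    (4,1)@(9, 3): e=[-8,24,0] → ·  [on edge]
    (5,1)@(11, 3): e=[-4,0,20] → ·  [on edge]
    (6,1)@(13, 3): e=[0,-24,40] → ·  [on edge]
    (5,2)@(11, 5): e=[0,-8,24] → ·  [on edge]
    (4,3)@(9, 7): e=[0,8,8] → █  [on edge]
    (5,3)@(11, 7): e=[4,-16,28] → ·
    (3,4)@(7, 9): e=[0,24,-8] → ·  [on edge]
    (4,4)@(9, 9): e=[4,0,12] → ·  [on edge]
    (2,5)@(5, 11): e=[0,40,-24] → ·  [on edge]
    (1,6)@(3, 13): e=[0,56,-40] → ·  [on edge]
    (3,6)@(7, 13): e=[8,8,0] → █  [on edge]
    (0,7)@(1, 15): e=[0,72,-56] → ·  [on edge]
    (3,7)@(7, 15): e=[12,0,4] → ·  [on edge]
  covered (2 px):
    · · · · · · · ·
    · · · · · · · ·
    · · · · · · · ·
    · · · · █ · · ·
    · · · · · · · ·
    · · · · · · · ·
    · · · █ · · · ·
    · · · · · · · ·
    · · · · · · · ·
    · · · · · · · ·
T3:
  2·area = 68  (B↔C swapped to make it positive)
  edge (10, 6)→(12, 12): d=(2,6) right/bottom  bias=-1
  edge (12, 12)→(0, 10): d=(-12,-2) top-left  bias=+0
  edge (0, 10)→(10, 6): d=(10,-4) top-left  bias=+0
    (4,1)@(9, 3): e=[0,102,-34] → ·  [on edge]
    (4,3)@(9, 7): e=[8,54,6] → █
    (5,3)@(11, 7): e=[-4,58,14] → ·
    (1,4)@(3, 9): e=[48,18,2] → █
    (2,4)@(5, 9): e=[36,22,10] → █
    (3,4)@(7, 9): e=[24,26,18] → █
    (5,4)@(11, 9): e=[0,34,34] → ·  [on edge]
    (1,5)@(3, 11): e=[52,-6,22] → ·
    (2,5)@(5, 11): e=[40,-2,30] → ·
    (3,5)@(7, 11): e=[28,2,38] → █
    (5,5)@(11, 11): e=[4,10,54] → █
    (6,5)@(13, 11): e=[-8,14,62] → ·
    (6,7)@(13, 15): e=[0,-34,102] → ·  [on edge]
  covered (8 px):
    · · · · · · · ·
    · · · · · · · ·
    · · · · · · · ·
    · · · · █ · · ·
    · █ █ █ █ · · ·
    · · · █ █ █ · ·
    · · · · · · · ·
    · · · · · · · ·
    · · · · · · · ·
    · · · · · · · ·

Answer: [[3,5],[4,5],[5,5],[0,6],[1,6],[2,6],[3,6],[0,7],[1,7],[2,7],[0,8]]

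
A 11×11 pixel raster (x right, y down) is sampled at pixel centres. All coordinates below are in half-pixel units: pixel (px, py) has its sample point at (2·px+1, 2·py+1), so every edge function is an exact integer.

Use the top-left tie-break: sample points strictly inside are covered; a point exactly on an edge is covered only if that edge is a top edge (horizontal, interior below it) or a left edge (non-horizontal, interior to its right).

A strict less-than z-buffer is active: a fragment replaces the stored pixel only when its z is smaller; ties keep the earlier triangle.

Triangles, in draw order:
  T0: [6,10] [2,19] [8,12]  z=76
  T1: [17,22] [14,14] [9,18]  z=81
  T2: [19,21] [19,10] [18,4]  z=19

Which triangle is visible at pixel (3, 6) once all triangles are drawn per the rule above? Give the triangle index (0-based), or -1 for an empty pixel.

T0:
  2·area = 26  (B↔C swapped to make it positive)
  edge (6, 10)→(8, 12): d=(2,2) right/bottom  bias=-1
  edge (8, 12)→(2, 19): d=(-6,7) right/bottom  bias=-1
  edge (2, 19)→(6, 10): d=(4,-9) top-left  bias=+0
    (0,2)@(1, 5): e=[0,91,-65] → ·  [on edge]
    (1,3)@(3, 7): e=[0,65,-39] → ·  [on edge]
    (2,4)@(5, 9): e=[0,39,-13] → ·  [on edge]
    (3,5)@(7, 11): e=[0,13,13] → ·  [on edge]
    (2,6)@(5, 13): e=[8,15,3] → █
    (3,6)@(7, 13): e=[4,1,21] → █
    (4,6)@(9, 13): e=[0,-13,39] → ·  [on edge]
    (2,7)@(5, 15): e=[12,3,11] → █
    (3,7)@(7, 15): e=[8,-11,29] → ·
    (5,7)@(11, 15): e=[0,-39,65] → ·  [on edge]
    (1,8)@(3, 17): e=[20,5,1] → █
    (2,8)@(5, 17): e=[16,-9,19] → ·
    (6,8)@(13, 17): e=[0,-65,91] → ·  [on edge]
    (7,9)@(15, 19): e=[0,-91,117] → ·  [on edge]
    (8,10)@(17, 21): e=[0,-117,143] → ·  [on edge]
  covered (4 px):
    · · · · · · · · · · ·
    · · · · · · · · · · ·
    · · · · · · · · · · ·
    · · · · · · · · · · ·
    · · · · · · · · · · ·
    · · · · · · · · · · ·
    · · █ █ · · · · · · ·
    · · █ · · · · · · · ·
    · █ · · · · · · · · ·
    · · · · · · · · · · ·
    · · · · · · · · · · ·
T1:
  2·area = 52  (B↔C swapped to make it positive)
  edge (17, 22)→(9, 18): d=(-8,-4) top-left  bias=+0
  edge (9, 18)→(14, 14): d=(5,-4) top-left  bias=+0
  edge (14, 14)→(17, 22): d=(3,8) right/bottom  bias=-1
    (1,7)@(3, 15): e=[0,-39,91] → ·  [on edge]
    (6,7)@(13, 15): e=[40,1,11] → █
    (7,7)@(15, 15): e=[48,9,-5] → ·
    (3,8)@(7, 17): e=[0,-13,65] → ·  [on edge]
    (5,8)@(11, 17): e=[16,3,33] → █
    (7,8)@(15, 17): e=[32,19,1] → █
    (8,8)@(17, 17): e=[40,27,-15] → ·
    (5,9)@(11, 19): e=[0,13,39] → █  [on edge]
    (8,9)@(17, 19): e=[24,37,-9] → ·
    (5,10)@(11, 21): e=[-16,23,45] → ·
    (6,10)@(13, 21): e=[-8,31,29] → ·
    (7,10)@(15, 21): e=[0,39,13] → █  [on edge]
  covered (8 px):
    · · · · · · · · · · ·
    · · · · · · · · · · ·
    · · · · · · · · · · ·
    · · · · · · · · · · ·
    · · · · · · · · · · ·
    · · · · · · · · · · ·
    · · · · · · · · · · ·
    · · · · · · █ · · · ·
    · · · · · █ █ █ · · ·
    · · · · · █ █ █ · · ·
    · · · · · · · █ · · ·
T2:
  2·area = 11  (B↔C swapped to make it positive)
  edge (19, 21)→(18, 4): d=(-1,-17) top-left  bias=+0
  edge (18, 4)→(19, 10): d=(1,6) right/bottom  bias=-1
  edge (19, 10)→(19, 21): d=(0,11) right/bottom  bias=-1
    (9,0)@(19, 1): e=[20,-9,0] → ·  [on edge]
    (9,1)@(19, 3): e=[18,-7,0] → ·  [on edge]
    (9,2)@(19, 5): e=[16,-5,0] → ·  [on edge]
    (9,3)@(19, 7): e=[14,-3,0] → ·  [on edge]
    (9,4)@(19, 9): e=[12,-1,0] → ·  [on edge]
    (9,5)@(19, 11): e=[10,1,0] → ·  [on edge]
    (9,6)@(19, 13): e=[8,3,0] → ·  [on edge]
    (9,7)@(19, 15): e=[6,5,0] → ·  [on edge]
    (9,8)@(19, 17): e=[4,7,0] → ·  [on edge]
    (9,9)@(19, 19): e=[2,9,0] → ·  [on edge]
    (9,10)@(19, 21): e=[0,11,0] → ·  [on edge]
  covered (0 px):
    · · · · · · · · · · ·
    · · · · · · · · · · ·
    · · · · · · · · · · ·
    · · · · · · · · · · ·
    · · · · · · · · · · ·
    · · · · · · · · · · ·
    · · · · · · · · · · ·
    · · · · · · · · · · ·
    · · · · · · · · · · ·
    · · · · · · · · · · ·
    · · · · · · · · · · ·

Z-buffer (winner per pixel, '.' = empty):
  . . . . . . . . . . .
  . . . . . . . . . . .
  . . . . . . . . . . .
  . . . . . . . . . . .
  . . . . . . . . . . .
  . . . . . . . . . . .
  . . 0 0 . . . . . . .
  . . 0 . . . 1 . . . .
  . 0 . . . 1 1 1 . . .
  . . . . . 1 1 1 . . .
  . . . . . . . 1 . . .

Final: 0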